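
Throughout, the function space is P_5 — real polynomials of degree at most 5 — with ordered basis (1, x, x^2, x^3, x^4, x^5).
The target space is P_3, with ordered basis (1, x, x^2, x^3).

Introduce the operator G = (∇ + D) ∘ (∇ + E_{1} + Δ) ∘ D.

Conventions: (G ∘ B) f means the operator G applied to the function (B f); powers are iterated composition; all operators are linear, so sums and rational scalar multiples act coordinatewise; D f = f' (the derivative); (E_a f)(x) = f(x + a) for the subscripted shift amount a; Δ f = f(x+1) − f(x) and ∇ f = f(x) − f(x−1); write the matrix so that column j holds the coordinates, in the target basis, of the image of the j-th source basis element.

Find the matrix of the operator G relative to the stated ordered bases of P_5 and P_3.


image of 1: 0
image of x: 0
image of x^2: 4
image of x^3: 12x + 33
image of x^4: 24x^2 + 132x - 8
image of x^5: 40x^3 + 330x^2 - 40x + 145
each image's coordinates form column j of the matrix

the matrix is [[0, 0, 4, 33, -8, 145]; [0, 0, 0, 12, 132, -40]; [0, 0, 0, 0, 24, 330]; [0, 0, 0, 0, 0, 40]] (rows listed top to bottom)


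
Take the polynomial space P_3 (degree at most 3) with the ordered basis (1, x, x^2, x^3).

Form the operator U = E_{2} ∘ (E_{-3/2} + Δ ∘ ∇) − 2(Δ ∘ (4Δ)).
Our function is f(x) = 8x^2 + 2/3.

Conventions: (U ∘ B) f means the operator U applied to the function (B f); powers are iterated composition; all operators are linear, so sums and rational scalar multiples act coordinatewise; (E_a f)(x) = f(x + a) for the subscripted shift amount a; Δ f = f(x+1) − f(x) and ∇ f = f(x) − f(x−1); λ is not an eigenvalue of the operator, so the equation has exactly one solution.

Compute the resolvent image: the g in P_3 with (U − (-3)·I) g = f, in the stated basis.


the result is g(x) = 2x^2 - (1/2)x + 341/48

write g with unknown coordinates in the stated basis and equate coefficients in (U − (-3)·I) g = f
solving from the highest basis element down gives g = 2x^2 - (1/2)x + 341/48
check: U g = 2x^2 + (3/2)x - 991/48
so U g − (-3)·g = 8x^2 + 2/3 = f ✓


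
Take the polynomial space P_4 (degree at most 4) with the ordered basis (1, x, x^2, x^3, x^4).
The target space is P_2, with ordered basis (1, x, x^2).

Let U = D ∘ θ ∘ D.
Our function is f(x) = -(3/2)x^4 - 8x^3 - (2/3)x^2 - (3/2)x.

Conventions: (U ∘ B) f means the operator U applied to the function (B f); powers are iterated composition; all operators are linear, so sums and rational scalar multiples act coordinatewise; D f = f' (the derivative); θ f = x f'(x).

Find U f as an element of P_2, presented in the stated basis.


the image equals g(x) = -54x^2 - 96x - 4/3

D f = -6x^3 - 24x^2 - (4/3)x - 3/2
θ D f = -18x^3 - 48x^2 - (4/3)x
D θ D f = -54x^2 - 96x - 4/3


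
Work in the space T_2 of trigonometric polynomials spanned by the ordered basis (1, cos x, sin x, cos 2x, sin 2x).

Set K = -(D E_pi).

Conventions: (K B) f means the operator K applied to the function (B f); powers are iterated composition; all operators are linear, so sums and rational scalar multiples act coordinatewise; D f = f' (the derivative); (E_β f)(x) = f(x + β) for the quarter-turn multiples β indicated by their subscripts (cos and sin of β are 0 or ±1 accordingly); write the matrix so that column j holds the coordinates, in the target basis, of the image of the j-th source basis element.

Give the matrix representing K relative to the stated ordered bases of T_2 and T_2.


the matrix is [[0, 0, 0, 0, 0]; [0, 0, 1, 0, 0]; [0, -1, 0, 0, 0]; [0, 0, 0, 0, -2]; [0, 0, 0, 2, 0]] (rows listed top to bottom)

image of 1: 0
image of cos x: -sin x
image of sin x: cos x
image of cos 2x: 2sin 2x
image of sin 2x: -2cos 2x
each image's coordinates form column j of the matrix


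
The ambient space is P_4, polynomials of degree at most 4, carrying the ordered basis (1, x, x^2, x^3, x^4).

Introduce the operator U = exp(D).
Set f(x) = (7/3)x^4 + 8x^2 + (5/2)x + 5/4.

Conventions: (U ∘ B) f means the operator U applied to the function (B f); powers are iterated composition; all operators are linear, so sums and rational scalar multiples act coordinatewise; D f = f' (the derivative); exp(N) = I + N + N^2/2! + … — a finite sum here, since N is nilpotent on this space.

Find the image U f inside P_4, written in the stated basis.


the image equals g(x) = (7/3)x^4 + (28/3)x^3 + 22x^2 + (167/6)x + 169/12

order-1 term: (28/3)x^3 + 16x + 5/2
order-2 term: 14x^2 + 8
order-3 term: (28/3)x
order-4 term: 7/3
the series for exp(D) f terminates at order 4
exp(D) f = (7/3)x^4 + (28/3)x^3 + 22x^2 + (167/6)x + 169/12


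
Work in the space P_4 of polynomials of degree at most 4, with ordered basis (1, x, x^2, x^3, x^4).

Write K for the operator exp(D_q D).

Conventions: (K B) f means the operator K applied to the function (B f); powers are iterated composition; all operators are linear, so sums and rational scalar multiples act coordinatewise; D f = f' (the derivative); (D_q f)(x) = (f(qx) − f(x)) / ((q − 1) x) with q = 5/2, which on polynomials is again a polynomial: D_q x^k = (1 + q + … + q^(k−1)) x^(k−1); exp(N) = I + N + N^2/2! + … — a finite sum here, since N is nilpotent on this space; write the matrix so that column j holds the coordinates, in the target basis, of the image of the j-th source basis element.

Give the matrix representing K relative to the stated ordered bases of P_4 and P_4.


the matrix is [[1, 0, 2, 0, 39]; [0, 1, 0, 21/2, 0]; [0, 0, 1, 0, 39]; [0, 0, 0, 1, 0]; [0, 0, 0, 0, 1]] (rows listed top to bottom)

image of 1: 1
image of x: x
image of x^2: x^2 + 2
image of x^3: x^3 + (21/2)x
image of x^4: x^4 + 39x^2 + 39
each image's coordinates form column j of the matrix


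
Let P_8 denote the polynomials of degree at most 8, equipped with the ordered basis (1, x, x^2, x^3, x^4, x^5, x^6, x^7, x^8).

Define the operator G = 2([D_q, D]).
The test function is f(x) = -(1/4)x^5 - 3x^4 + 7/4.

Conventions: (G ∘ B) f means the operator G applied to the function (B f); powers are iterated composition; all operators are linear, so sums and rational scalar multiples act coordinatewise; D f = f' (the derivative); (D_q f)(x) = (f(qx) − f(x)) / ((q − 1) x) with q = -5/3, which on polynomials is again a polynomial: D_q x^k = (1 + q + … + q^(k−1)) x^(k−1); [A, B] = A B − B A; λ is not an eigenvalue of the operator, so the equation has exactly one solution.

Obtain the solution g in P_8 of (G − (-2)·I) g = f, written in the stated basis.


g(x) = -(1/8)x^5 - (3/2)x^4 - (338/81)x^3 + 24x^2 - (18928/729)x - 505/8

write g with unknown coordinates in the stated basis and equate coefficients in (G − (-2)·I) g = f
solving from the highest basis element down gives g = -(1/8)x^5 - (3/2)x^4 - (338/81)x^3 + 24x^2 - (18928/729)x - 505/8
check: G g = (676/81)x^3 - 48x^2 + (37856/729)x + 128
so G g − (-2)·g = -(1/4)x^5 - 3x^4 + 7/4 = f ✓


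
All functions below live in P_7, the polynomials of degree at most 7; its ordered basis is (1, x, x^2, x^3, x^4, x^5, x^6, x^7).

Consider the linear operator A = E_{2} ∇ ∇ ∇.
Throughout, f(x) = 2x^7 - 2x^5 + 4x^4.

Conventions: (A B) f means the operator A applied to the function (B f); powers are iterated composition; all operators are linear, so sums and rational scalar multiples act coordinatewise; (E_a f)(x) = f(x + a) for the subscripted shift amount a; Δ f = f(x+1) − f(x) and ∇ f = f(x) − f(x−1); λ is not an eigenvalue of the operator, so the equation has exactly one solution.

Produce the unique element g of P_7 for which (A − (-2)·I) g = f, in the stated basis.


write g with unknown coordinates in the stated basis and equate coefficients in (A − (-2)·I) g = f
solving from the highest basis element down gives g = x^7 - x^5 - 103x^4 - 210x^3 - 285x^2 + 1056x + 1200
check: A g = 210x^4 + 420x^3 + 570x^2 - 2112x - 2400
so A g − (-2)·g = 2x^7 - 2x^5 + 4x^4 = f ✓

g(x) = x^7 - x^5 - 103x^4 - 210x^3 - 285x^2 + 1056x + 1200


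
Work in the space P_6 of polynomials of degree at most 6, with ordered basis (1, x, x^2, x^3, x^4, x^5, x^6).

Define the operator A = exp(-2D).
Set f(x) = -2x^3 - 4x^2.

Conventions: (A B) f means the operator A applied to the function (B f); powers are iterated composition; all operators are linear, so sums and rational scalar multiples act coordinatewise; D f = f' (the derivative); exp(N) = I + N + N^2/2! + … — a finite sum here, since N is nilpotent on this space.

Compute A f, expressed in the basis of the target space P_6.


order-1 term: 12x^2 + 16x
order-2 term: -24x - 16
order-3 term: 16
the series for exp(-2D) f terminates at order 3
exp(-2D) f = -2x^3 + 8x^2 - 8x

the image equals g(x) = -2x^3 + 8x^2 - 8x


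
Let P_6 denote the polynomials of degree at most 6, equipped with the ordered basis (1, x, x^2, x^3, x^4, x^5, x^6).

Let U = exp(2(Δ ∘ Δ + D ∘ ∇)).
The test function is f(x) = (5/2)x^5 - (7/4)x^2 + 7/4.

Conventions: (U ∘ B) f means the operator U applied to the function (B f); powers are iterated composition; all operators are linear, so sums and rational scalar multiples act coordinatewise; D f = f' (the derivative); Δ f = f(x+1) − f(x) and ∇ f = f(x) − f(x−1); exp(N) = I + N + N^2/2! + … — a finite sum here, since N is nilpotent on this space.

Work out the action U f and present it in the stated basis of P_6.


the result is g(x) = (5/2)x^5 + 200x^3 + (593/4)x^2 + 2850x + 5251/4

order-1 term: 200x^3 + 150x^2 + 450x + 111
order-2 term: 2400x + 1200
the series for exp(2(Δ ∘ Δ + D ∘ ∇)) f terminates at order 2
exp(2(Δ ∘ Δ + D ∘ ∇)) f = (5/2)x^5 + 200x^3 + (593/4)x^2 + 2850x + 5251/4


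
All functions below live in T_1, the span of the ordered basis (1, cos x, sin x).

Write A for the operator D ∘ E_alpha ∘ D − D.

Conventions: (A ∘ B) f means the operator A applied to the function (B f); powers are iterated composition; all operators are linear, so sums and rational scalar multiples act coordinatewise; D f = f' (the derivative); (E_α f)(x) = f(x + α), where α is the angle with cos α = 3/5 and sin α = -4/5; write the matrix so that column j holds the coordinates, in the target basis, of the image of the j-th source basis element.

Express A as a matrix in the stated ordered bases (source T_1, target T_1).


image of 1: 0
image of cos x: -(3/5)cos x + (1/5)sin x
image of sin x: -(1/5)cos x - (3/5)sin x
each image's coordinates form column j of the matrix

the matrix is [[0, 0, 0]; [0, -3/5, -1/5]; [0, 1/5, -3/5]] (rows listed top to bottom)


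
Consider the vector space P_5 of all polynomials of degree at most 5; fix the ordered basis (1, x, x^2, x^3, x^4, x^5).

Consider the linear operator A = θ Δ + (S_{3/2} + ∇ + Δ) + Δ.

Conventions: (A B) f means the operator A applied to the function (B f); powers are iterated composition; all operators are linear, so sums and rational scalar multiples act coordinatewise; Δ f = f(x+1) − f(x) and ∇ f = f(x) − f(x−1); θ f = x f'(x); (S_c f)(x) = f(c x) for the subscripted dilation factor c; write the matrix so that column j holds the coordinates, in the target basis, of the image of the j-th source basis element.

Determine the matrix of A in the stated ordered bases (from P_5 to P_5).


image of 1: 1
image of x: (3/2)x + 3
image of x^2: (9/4)x^2 + 8x + 1
image of x^3: (27/8)x^3 + 15x^2 + 6x + 3
image of x^4: (81/16)x^4 + 24x^3 + 18x^2 + 16x + 1
image of x^5: (243/32)x^5 + 35x^4 + 40x^3 + 50x^2 + 10x + 3
each image's coordinates form column j of the matrix

the matrix is [[1, 3, 1, 3, 1, 3]; [0, 3/2, 8, 6, 16, 10]; [0, 0, 9/4, 15, 18, 50]; [0, 0, 0, 27/8, 24, 40]; [0, 0, 0, 0, 81/16, 35]; [0, 0, 0, 0, 0, 243/32]] (rows listed top to bottom)


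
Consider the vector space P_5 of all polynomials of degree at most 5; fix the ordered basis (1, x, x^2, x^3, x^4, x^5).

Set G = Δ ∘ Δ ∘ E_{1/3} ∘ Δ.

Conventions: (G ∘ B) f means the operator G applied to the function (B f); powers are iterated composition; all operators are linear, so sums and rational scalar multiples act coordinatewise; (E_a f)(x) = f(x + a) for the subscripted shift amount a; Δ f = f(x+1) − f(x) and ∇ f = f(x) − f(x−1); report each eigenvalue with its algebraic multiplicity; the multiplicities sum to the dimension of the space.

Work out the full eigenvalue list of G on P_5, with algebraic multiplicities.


λ = 0 (multiplicity 6)

image of 1: 0
image of x: 0
image of x^2: 0
image of x^3: 6
image of x^4: 24x + 44
image of x^5: 60x^2 + 220x + 650/3
the matrix is upper triangular; its diagonal is (0, 0, 0, 0, 0, 0)
for a triangular matrix the eigenvalues are the diagonal entries, with algebraic multiplicity their repetition count


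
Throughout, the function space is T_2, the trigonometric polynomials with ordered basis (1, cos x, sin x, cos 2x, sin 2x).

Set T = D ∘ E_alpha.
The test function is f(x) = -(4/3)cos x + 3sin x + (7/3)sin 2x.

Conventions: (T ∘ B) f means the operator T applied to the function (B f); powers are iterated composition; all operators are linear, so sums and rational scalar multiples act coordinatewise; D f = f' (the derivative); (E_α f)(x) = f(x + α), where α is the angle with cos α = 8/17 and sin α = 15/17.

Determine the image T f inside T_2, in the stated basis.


E_alpha f = (103/51)cos x + (44/17)sin x + (560/289)cos 2x - (1127/867)sin 2x
D E_alpha f = (44/17)cos x - (103/51)sin x - (2254/867)cos 2x - (1120/289)sin 2x

the image equals g(x) = (44/17)cos x - (103/51)sin x - (2254/867)cos 2x - (1120/289)sin 2x


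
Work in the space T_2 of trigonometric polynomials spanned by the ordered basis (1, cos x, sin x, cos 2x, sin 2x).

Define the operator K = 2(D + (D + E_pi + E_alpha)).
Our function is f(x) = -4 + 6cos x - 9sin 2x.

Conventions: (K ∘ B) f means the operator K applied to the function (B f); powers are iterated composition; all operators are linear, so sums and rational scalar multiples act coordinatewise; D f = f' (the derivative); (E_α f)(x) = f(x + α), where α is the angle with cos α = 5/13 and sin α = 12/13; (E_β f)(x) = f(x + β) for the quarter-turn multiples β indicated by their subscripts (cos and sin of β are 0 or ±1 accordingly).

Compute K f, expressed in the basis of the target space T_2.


the image equals g(x) = -16 - (96/13)cos x - (456/13)sin x - (14328/169)cos 2x - (900/169)sin 2x

D f = -6sin x - 18cos 2x
D f = -6sin x - 18cos 2x
E_pi f = -4 - 6cos x - 9sin 2x
E_alpha f = -4 + (30/13)cos x - (72/13)sin x - (1080/169)cos 2x + (1071/169)sin 2x
(D + E_pi + E_alpha) f = -8 - (48/13)cos x - (150/13)sin x - (4122/169)cos 2x - (450/169)sin 2x
(D + (D + E_pi + E_alpha)) f = -8 - (48/13)cos x - (228/13)sin x - (7164/169)cos 2x - (450/169)sin 2x
(2(D + (D + E_pi + E_alpha))) f = -16 - (96/13)cos x - (456/13)sin x - (14328/169)cos 2x - (900/169)sin 2x


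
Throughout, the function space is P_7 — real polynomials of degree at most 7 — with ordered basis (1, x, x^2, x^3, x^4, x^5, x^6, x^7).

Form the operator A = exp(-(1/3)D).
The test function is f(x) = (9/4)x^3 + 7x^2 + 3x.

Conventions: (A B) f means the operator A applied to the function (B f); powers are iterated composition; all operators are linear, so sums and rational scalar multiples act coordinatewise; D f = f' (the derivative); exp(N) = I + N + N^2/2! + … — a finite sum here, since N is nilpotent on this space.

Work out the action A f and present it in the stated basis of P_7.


order-1 term: -(9/4)x^2 - (14/3)x - 1
order-2 term: (3/4)x + 7/9
order-3 term: -1/12
the series for exp(-(1/3)D) f terminates at order 3
exp(-(1/3)D) f = (9/4)x^3 + (19/4)x^2 - (11/12)x - 11/36

the image equals g(x) = (9/4)x^3 + (19/4)x^2 - (11/12)x - 11/36


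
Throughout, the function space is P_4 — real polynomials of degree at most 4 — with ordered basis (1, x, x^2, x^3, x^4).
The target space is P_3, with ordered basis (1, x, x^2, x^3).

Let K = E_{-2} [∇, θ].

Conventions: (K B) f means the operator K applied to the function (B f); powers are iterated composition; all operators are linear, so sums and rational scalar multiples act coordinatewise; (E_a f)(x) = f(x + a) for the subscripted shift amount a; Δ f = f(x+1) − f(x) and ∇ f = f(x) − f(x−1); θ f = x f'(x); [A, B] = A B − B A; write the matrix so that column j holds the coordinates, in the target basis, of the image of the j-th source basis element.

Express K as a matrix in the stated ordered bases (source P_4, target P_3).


the matrix is [[0, 1, -6, 27, -108]; [0, 0, 2, -18, 108]; [0, 0, 0, 3, -36]; [0, 0, 0, 0, 4]] (rows listed top to bottom)

image of 1: 0
image of x: 1
image of x^2: 2x - 6
image of x^3: 3x^2 - 18x + 27
image of x^4: 4x^3 - 36x^2 + 108x - 108
each image's coordinates form column j of the matrix


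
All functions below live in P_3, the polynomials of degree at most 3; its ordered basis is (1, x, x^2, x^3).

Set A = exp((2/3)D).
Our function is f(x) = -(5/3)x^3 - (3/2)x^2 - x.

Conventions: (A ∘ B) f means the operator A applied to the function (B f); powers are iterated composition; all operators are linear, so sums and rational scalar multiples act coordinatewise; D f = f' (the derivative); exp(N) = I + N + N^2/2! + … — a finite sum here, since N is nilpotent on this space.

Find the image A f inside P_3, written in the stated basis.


order-1 term: -(10/3)x^2 - 2x - 2/3
order-2 term: -(20/9)x - 2/3
order-3 term: -40/81
the series for exp((2/3)D) f terminates at order 3
exp((2/3)D) f = -(5/3)x^3 - (29/6)x^2 - (47/9)x - 148/81

the image equals g(x) = -(5/3)x^3 - (29/6)x^2 - (47/9)x - 148/81


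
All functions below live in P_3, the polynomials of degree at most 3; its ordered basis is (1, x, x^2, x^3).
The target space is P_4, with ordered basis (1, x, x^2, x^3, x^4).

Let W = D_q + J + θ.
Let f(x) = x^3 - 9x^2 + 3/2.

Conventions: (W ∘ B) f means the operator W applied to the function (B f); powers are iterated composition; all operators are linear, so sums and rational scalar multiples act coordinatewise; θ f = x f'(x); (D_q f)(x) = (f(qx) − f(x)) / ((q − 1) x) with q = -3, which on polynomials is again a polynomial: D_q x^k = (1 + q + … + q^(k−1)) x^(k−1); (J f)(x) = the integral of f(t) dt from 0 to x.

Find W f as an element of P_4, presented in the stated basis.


D_q f = 7x^2 + 18x
J f = (1/4)x^4 - 3x^3 + (3/2)x
θ f = 3x^3 - 18x^2
(D_q + J + θ) f = (1/4)x^4 - 11x^2 + (39/2)x

g(x) = (1/4)x^4 - 11x^2 + (39/2)x


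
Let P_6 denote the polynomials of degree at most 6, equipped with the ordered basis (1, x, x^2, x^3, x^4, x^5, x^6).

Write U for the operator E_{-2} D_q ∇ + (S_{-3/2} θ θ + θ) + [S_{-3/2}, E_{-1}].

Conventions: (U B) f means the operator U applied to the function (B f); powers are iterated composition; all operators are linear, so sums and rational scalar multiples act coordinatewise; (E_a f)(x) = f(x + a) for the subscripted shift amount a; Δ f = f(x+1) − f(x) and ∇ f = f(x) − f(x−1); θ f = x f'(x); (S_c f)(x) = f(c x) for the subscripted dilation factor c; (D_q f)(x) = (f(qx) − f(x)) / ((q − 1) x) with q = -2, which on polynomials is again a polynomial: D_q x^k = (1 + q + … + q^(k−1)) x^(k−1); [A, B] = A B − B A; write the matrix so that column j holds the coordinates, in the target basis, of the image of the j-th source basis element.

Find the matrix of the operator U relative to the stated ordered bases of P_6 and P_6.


image of 1: 0
image of x: -(1/2)x - 5/2
image of x^2: 11x^2 + (15/2)x + 3/4
image of x^3: -(219/8)x^3 - (135/8)x^2 + (21/8)x - 11/8
image of x^4: 85x^4 + (135/4)x^3 - (39/8)x^2 - (63/4)x + 575/16
image of x^5: -(5915/32)x^5 - (2025/32)x^4 + (275/16)x^3 + (345/16)x^2 - (5105/32)x + 2765/32
image of x^6: (6657/16)x^6 + (3645/32)x^5 - (1851/64)x^4 - (2523/16)x^3 + (67641/64)x^2 - (43509/32)x + 42343/64
each image's coordinates form column j of the matrix

the matrix is [[0, -5/2, 3/4, -11/8, 575/16, 2765/32, 42343/64]; [0, -1/2, 15/2, 21/8, -63/4, -5105/32, -43509/32]; [0, 0, 11, -135/8, -39/8, 345/16, 67641/64]; [0, 0, 0, -219/8, 135/4, 275/16, -2523/16]; [0, 0, 0, 0, 85, -2025/32, -1851/64]; [0, 0, 0, 0, 0, -5915/32, 3645/32]; [0, 0, 0, 0, 0, 0, 6657/16]] (rows listed top to bottom)


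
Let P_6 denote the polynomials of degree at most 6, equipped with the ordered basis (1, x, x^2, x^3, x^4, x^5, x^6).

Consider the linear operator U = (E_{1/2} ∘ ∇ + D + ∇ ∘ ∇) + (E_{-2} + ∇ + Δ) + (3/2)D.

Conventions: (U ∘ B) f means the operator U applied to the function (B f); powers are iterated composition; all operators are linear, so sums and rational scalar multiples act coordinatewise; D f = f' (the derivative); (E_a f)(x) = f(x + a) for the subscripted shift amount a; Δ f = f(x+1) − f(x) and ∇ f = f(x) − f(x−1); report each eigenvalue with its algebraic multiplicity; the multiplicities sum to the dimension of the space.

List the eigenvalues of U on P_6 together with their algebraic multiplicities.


image of 1: 1
image of x: x + 7/2
image of x^2: x^2 + 7x + 6
image of x^3: x^3 + (21/2)x^2 + 18x - 47/4
image of x^4: x^4 + 14x^3 + 36x^2 - 47x + 30
image of x^5: x^5 + (35/2)x^4 + 60x^3 - (235/2)x^2 + 150x - 959/16
image of x^6: x^6 + 21x^5 + 90x^4 - 235x^3 + 450x^2 - (2877/8)x + 126
the matrix is upper triangular; its diagonal is (1, 1, 1, 1, 1, 1, 1)
for a triangular matrix the eigenvalues are the diagonal entries, with algebraic multiplicity their repetition count

λ = 1 (multiplicity 7)


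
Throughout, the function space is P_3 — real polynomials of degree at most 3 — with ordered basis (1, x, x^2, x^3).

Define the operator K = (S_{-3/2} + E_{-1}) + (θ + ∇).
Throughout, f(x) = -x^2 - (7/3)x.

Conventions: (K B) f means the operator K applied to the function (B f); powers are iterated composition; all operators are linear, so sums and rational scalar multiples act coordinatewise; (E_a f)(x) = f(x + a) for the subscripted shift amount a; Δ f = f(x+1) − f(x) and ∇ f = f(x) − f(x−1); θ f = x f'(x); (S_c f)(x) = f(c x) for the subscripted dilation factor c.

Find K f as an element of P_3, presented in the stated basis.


the image equals g(x) = -(21/4)x^2 - (7/6)x

S_{-3/2} f = -(9/4)x^2 + (7/2)x
E_{-1} f = -x^2 - (1/3)x + 4/3
(S_{-3/2} + E_{-1}) f = -(13/4)x^2 + (19/6)x + 4/3
θ f = -2x^2 - (7/3)x
∇ f = -2x - 4/3
(θ + ∇) f = -2x^2 - (13/3)x - 4/3
((S_{-3/2} + E_{-1}) + (θ + ∇)) f = -(21/4)x^2 - (7/6)x


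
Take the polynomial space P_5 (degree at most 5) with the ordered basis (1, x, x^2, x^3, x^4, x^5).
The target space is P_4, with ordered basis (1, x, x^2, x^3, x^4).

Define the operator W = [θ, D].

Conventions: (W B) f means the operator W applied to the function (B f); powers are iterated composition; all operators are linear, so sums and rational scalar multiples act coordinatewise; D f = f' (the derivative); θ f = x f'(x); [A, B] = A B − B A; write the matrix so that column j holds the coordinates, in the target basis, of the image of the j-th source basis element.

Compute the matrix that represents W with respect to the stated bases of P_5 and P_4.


image of 1: 0
image of x: -1
image of x^2: -2x
image of x^3: -3x^2
image of x^4: -4x^3
image of x^5: -5x^4
each image's coordinates form column j of the matrix

the matrix is [[0, -1, 0, 0, 0, 0]; [0, 0, -2, 0, 0, 0]; [0, 0, 0, -3, 0, 0]; [0, 0, 0, 0, -4, 0]; [0, 0, 0, 0, 0, -5]] (rows listed top to bottom)


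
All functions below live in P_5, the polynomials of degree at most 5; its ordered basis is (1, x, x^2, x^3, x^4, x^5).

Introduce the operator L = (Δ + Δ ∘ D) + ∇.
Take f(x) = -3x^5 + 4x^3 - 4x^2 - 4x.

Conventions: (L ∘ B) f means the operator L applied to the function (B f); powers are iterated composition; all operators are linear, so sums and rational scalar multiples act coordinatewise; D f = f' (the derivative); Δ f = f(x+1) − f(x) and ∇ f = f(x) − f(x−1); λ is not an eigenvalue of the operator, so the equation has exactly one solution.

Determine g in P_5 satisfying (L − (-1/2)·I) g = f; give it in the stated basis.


g(x) = -6x^5 + 120x^4 - 1672x^3 + 17776x^2 - 126712x + 451588

write g with unknown coordinates in the stated basis and equate coefficients in (L − (-1/2)·I) g = f
solving from the highest basis element down gives g = -6x^5 + 120x^4 - 1672x^3 + 17776x^2 - 126712x + 451588
check: L g = -60x^4 + 840x^3 - 8892x^2 + 63352x - 225794
so L g − (-1/2)·g = -3x^5 + 4x^3 - 4x^2 - 4x = f ✓


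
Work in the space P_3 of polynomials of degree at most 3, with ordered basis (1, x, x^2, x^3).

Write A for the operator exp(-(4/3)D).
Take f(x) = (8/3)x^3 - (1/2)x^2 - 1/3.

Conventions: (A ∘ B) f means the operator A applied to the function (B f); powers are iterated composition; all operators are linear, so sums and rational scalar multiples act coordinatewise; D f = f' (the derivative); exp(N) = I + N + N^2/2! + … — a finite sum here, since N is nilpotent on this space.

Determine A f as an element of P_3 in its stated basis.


the image equals g(x) = (8/3)x^3 - (67/6)x^2 + (140/9)x - 611/81

order-1 term: -(32/3)x^2 + (4/3)x
order-2 term: (128/9)x - 8/9
order-3 term: -512/81
the series for exp(-(4/3)D) f terminates at order 3
exp(-(4/3)D) f = (8/3)x^3 - (67/6)x^2 + (140/9)x - 611/81


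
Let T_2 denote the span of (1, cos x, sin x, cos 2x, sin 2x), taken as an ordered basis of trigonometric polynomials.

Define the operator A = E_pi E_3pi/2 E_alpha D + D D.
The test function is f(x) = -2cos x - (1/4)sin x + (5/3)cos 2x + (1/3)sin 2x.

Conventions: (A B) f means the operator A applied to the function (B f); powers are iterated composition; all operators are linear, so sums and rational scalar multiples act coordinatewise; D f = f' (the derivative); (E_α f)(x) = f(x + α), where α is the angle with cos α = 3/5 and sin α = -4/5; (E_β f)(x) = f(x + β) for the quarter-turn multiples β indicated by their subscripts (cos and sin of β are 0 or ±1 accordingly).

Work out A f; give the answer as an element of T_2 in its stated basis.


D f = -(1/4)cos x + 2sin x + (2/3)cos 2x - (10/3)sin 2x
E_alpha D f = -(7/4)cos x + sin x + (226/75)cos 2x + (118/75)sin 2x
E_3pi/2 E_alpha D f = -cos x - (7/4)sin x - (226/75)cos 2x - (118/75)sin 2x
E_pi E_3pi/2 E_alpha D f = cos x + (7/4)sin x - (226/75)cos 2x - (118/75)sin 2x
D f = -(1/4)cos x + 2sin x + (2/3)cos 2x - (10/3)sin 2x
D D f = 2cos x + (1/4)sin x - (20/3)cos 2x - (4/3)sin 2x
(E_pi E_3pi/2 E_alpha D + D D) f = 3cos x + 2sin x - (242/25)cos 2x - (218/75)sin 2x

g(x) = 3cos x + 2sin x - (242/25)cos 2x - (218/75)sin 2x


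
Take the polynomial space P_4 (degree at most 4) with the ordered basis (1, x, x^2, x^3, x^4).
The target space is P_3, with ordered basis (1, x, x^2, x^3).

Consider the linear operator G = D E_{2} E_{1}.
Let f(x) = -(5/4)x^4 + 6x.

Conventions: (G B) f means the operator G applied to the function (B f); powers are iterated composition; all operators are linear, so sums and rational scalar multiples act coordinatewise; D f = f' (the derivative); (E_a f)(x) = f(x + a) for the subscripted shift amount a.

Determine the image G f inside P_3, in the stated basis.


the image equals g(x) = -5x^3 - 45x^2 - 135x - 129

E_{1} f = -(5/4)x^4 - 5x^3 - (15/2)x^2 + x + 19/4
E_{2} E_{1} f = -(5/4)x^4 - 15x^3 - (135/2)x^2 - 129x - 333/4
D (E_{2} E_{1}) f = -5x^3 - 45x^2 - 135x - 129


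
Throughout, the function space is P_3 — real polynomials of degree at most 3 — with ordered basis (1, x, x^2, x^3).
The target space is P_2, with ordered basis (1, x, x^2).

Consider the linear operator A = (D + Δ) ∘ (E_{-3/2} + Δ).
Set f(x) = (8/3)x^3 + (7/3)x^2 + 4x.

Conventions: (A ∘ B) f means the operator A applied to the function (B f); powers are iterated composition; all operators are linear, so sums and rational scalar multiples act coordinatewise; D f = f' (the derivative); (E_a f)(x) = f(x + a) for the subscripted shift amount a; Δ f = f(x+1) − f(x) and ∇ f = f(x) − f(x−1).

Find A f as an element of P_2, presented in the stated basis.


g(x) = 16x^2 + (4/3)x + 169/3

E_{-3/2} f = (8/3)x^3 - (29/3)x^2 + 15x - 39/4
Δ f = 8x^2 + (38/3)x + 9
(E_{-3/2} + Δ) f = (8/3)x^3 - (5/3)x^2 + (83/3)x - 3/4
D (E_{-3/2} + Δ) f = 8x^2 - (10/3)x + 83/3
Δ (E_{-3/2} + Δ) f = 8x^2 + (14/3)x + 86/3
(D + Δ) (E_{-3/2} + Δ) f = 16x^2 + (4/3)x + 169/3


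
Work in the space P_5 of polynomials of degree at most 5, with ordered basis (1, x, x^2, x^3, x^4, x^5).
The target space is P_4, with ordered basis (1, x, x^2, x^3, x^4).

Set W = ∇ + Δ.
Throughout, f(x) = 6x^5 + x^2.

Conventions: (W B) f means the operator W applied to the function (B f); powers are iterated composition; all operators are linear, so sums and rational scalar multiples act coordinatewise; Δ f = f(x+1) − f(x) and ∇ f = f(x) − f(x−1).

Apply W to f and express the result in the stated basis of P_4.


∇ f = 30x^4 - 60x^3 + 60x^2 - 28x + 5
Δ f = 30x^4 + 60x^3 + 60x^2 + 32x + 7
(∇ + Δ) f = 60x^4 + 120x^2 + 4x + 12

g(x) = 60x^4 + 120x^2 + 4x + 12


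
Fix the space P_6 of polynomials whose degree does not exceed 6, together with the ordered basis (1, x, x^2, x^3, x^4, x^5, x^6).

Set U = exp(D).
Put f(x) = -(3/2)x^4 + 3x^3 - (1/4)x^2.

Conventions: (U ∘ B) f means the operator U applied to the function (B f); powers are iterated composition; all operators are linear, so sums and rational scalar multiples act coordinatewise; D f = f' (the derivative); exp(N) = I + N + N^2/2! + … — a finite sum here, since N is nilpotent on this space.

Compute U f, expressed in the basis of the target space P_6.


order-1 term: -6x^3 + 9x^2 - (1/2)x
order-2 term: -9x^2 + 9x - 1/4
order-3 term: -6x + 3
order-4 term: -3/2
the series for exp(D) f terminates at order 4
exp(D) f = -(3/2)x^4 - 3x^3 - (1/4)x^2 + (5/2)x + 5/4

the result is g(x) = -(3/2)x^4 - 3x^3 - (1/4)x^2 + (5/2)x + 5/4


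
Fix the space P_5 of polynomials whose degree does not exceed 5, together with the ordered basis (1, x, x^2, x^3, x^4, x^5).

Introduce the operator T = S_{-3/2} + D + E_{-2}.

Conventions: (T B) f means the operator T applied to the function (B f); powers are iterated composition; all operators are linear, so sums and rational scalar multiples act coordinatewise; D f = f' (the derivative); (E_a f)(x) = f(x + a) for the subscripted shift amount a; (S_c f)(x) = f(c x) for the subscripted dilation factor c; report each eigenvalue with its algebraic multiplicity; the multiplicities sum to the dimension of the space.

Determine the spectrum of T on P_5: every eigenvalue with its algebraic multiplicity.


λ = -211/32 (multiplicity 1), λ = -19/8 (multiplicity 1), λ = -1/2 (multiplicity 1), λ = 2 (multiplicity 1), λ = 13/4 (multiplicity 1), λ = 97/16 (multiplicity 1)

image of 1: 2
image of x: -(1/2)x - 1
image of x^2: (13/4)x^2 - 2x + 4
image of x^3: -(19/8)x^3 - 3x^2 + 12x - 8
image of x^4: (97/16)x^4 - 4x^3 + 24x^2 - 32x + 16
image of x^5: -(211/32)x^5 - 5x^4 + 40x^3 - 80x^2 + 80x - 32
the matrix is upper triangular; its diagonal is (2, -1/2, 13/4, -19/8, 97/16, -211/32)
for a triangular matrix the eigenvalues are the diagonal entries, with algebraic multiplicity their repetition count


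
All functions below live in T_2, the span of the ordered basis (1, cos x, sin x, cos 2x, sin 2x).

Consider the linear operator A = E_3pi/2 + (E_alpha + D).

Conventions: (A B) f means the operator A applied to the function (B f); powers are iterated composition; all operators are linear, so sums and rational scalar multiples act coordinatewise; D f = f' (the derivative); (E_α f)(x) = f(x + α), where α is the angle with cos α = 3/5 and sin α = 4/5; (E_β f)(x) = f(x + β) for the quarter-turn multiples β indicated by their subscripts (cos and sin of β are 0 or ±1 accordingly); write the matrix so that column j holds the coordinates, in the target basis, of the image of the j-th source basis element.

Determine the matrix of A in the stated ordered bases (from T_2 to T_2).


the matrix is [[2, 0, 0, 0, 0]; [0, 3/5, 4/5, 0, 0]; [0, -4/5, 3/5, 0, 0]; [0, 0, 0, -32/25, 74/25]; [0, 0, 0, -74/25, -32/25]] (rows listed top to bottom)

image of 1: 2
image of cos x: (3/5)cos x - (4/5)sin x
image of sin x: (4/5)cos x + (3/5)sin x
image of cos 2x: -(32/25)cos 2x - (74/25)sin 2x
image of sin 2x: (74/25)cos 2x - (32/25)sin 2x
each image's coordinates form column j of the matrix


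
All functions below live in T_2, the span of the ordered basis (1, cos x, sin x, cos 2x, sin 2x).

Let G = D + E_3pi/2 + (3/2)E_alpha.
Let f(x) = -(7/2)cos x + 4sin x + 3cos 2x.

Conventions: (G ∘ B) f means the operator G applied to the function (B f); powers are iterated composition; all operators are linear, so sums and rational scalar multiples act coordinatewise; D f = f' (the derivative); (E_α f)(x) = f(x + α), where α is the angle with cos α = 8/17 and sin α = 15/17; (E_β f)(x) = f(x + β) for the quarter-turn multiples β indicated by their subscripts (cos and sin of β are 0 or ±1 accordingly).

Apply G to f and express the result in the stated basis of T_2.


the image equals g(x) = (48/17)cos x + (507/68)sin x - (3183/578)cos 2x - (2814/289)sin 2x

D f = 4cos x + (7/2)sin x - 6sin 2x
E_3pi/2 f = -4cos x - (7/2)sin x - 3cos 2x
E_alpha f = (32/17)cos x + (169/34)sin x - (483/289)cos 2x - (720/289)sin 2x
((3/2)E_alpha) f = (48/17)cos x + (507/68)sin x - (1449/578)cos 2x - (1080/289)sin 2x
(D + E_3pi/2 + (3/2)E_alpha) f = (48/17)cos x + (507/68)sin x - (3183/578)cos 2x - (2814/289)sin 2x


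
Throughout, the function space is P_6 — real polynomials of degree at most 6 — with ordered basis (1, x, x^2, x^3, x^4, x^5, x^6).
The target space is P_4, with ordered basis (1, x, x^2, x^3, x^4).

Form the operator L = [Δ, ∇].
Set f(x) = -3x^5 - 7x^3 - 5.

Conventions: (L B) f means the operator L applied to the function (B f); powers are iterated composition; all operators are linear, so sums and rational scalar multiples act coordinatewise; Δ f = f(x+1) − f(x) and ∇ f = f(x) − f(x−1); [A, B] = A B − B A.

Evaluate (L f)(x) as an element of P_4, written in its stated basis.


the result is g(x) = 0

∇ f = -15x^4 + 30x^3 - 51x^2 + 36x - 10
Δ ∇ f = -60x^3 - 72x
Δ f = -15x^4 - 30x^3 - 51x^2 - 36x - 10
∇ Δ f = -60x^3 - 72x
[Δ, ∇] f = 0


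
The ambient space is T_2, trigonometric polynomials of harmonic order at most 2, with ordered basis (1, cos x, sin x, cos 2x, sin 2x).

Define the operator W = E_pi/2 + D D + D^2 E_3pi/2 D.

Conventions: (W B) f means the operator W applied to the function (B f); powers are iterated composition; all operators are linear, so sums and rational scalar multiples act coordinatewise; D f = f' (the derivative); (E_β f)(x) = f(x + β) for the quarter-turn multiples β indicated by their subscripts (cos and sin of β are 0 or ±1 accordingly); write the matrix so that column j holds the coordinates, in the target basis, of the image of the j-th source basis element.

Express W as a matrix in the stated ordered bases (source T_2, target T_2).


the matrix is [[1, 0, 0, 0, 0]; [0, -2, 1, 0, 0]; [0, -1, -2, 0, 0]; [0, 0, 0, -5, 8]; [0, 0, 0, -8, -5]] (rows listed top to bottom)

image of 1: 1
image of cos x: -2cos x - sin x
image of sin x: cos x - 2sin x
image of cos 2x: -5cos 2x - 8sin 2x
image of sin 2x: 8cos 2x - 5sin 2x
each image's coordinates form column j of the matrix


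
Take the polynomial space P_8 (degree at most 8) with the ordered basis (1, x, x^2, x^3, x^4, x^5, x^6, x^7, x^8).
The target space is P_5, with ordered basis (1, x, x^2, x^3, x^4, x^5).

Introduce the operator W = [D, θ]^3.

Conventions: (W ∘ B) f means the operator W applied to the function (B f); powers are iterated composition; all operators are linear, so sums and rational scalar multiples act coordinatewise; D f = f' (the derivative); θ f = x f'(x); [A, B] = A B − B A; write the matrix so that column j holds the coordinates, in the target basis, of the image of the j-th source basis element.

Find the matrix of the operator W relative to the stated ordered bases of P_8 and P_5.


image of 1: 0
image of x: 0
image of x^2: 0
image of x^3: 6
image of x^4: 24x
image of x^5: 60x^2
image of x^6: 120x^3
image of x^7: 210x^4
image of x^8: 336x^5
each image's coordinates form column j of the matrix

the matrix is [[0, 0, 0, 6, 0, 0, 0, 0, 0]; [0, 0, 0, 0, 24, 0, 0, 0, 0]; [0, 0, 0, 0, 0, 60, 0, 0, 0]; [0, 0, 0, 0, 0, 0, 120, 0, 0]; [0, 0, 0, 0, 0, 0, 0, 210, 0]; [0, 0, 0, 0, 0, 0, 0, 0, 336]] (rows listed top to bottom)


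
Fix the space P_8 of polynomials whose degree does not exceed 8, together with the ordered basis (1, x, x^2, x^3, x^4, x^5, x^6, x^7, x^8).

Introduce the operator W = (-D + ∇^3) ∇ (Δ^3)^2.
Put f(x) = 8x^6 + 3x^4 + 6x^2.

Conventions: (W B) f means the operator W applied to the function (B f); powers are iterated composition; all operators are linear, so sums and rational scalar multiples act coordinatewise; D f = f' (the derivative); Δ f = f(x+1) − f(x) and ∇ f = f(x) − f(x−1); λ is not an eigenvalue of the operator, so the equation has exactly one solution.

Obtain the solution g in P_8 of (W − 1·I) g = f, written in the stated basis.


write g with unknown coordinates in the stated basis and equate coefficients in (W − 1·I) g = f
solving from the highest basis element down gives g = -8x^6 - 3x^4 - 6x^2
check: W g = 0
so W g − 1·g = 8x^6 + 3x^4 + 6x^2 = f ✓

the result is g(x) = -8x^6 - 3x^4 - 6x^2


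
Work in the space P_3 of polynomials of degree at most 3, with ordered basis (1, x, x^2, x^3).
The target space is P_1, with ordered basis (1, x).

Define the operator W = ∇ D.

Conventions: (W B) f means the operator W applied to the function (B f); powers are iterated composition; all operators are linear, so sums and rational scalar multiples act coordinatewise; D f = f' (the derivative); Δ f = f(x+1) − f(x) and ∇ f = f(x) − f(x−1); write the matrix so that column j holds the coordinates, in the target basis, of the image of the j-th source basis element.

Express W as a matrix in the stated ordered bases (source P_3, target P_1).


the matrix is [[0, 0, 2, -3]; [0, 0, 0, 6]] (rows listed top to bottom)

image of 1: 0
image of x: 0
image of x^2: 2
image of x^3: 6x - 3
each image's coordinates form column j of the matrix


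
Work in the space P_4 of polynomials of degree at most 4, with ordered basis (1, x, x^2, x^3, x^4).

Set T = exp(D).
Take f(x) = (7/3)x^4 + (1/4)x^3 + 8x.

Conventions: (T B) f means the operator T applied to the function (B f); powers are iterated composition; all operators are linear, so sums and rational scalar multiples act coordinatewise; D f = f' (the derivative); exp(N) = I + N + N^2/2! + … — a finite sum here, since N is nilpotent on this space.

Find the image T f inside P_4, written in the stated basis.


g(x) = (7/3)x^4 + (115/12)x^3 + (59/4)x^2 + (217/12)x + 127/12

order-1 term: (28/3)x^3 + (3/4)x^2 + 8
order-2 term: 14x^2 + (3/4)x
order-3 term: (28/3)x + 1/4
order-4 term: 7/3
the series for exp(D) f terminates at order 4
exp(D) f = (7/3)x^4 + (115/12)x^3 + (59/4)x^2 + (217/12)x + 127/12


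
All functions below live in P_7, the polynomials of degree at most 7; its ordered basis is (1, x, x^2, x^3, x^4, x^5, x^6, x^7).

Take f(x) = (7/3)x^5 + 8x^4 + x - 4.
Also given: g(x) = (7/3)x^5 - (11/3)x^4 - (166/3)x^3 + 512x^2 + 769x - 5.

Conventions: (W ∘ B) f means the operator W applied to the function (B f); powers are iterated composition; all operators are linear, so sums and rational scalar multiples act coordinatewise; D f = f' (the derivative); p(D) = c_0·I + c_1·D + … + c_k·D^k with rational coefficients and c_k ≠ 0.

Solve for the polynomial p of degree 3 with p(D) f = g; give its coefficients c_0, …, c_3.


p(D) = I − D − (1/2)·D^2 + 4·D^3, i.e. c_0 = 1, c_1 = -1, c_2 = -1/2, c_3 = 4

D^0 f = (7/3)x^5 + 8x^4 + x - 4
D^1 f = (35/3)x^4 + 32x^3 + 1
D^2 f = (140/3)x^3 + 96x^2
D^3 f = 140x^2 + 192x
matching coefficients of g against c_0 f + c_1 Df + … from the top degree down determines the c_i
solution: c_0 = 1, c_1 = -1, c_2 = -1/2, c_3 = 4


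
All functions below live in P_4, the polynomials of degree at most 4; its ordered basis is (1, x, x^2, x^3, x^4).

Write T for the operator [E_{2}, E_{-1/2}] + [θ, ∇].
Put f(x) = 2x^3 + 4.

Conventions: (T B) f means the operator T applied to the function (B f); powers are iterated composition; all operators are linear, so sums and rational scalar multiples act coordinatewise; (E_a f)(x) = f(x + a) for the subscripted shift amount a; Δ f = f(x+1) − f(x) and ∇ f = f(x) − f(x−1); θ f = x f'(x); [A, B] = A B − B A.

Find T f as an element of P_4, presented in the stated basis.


the result is g(x) = -6x^2 + 12x - 6

E_{-1/2} f = 2x^3 - 3x^2 + (3/2)x + 15/4
E_{2} E_{-1/2} f = 2x^3 + 9x^2 + (27/2)x + 43/4
E_{2} f = 2x^3 + 12x^2 + 24x + 20
E_{-1/2} E_{2} f = 2x^3 + 9x^2 + (27/2)x + 43/4
[E_{2}, E_{-1/2}] f = 0
∇ f = 6x^2 - 6x + 2
θ ∇ f = 12x^2 - 6x
θ f = 6x^3
∇ θ f = 18x^2 - 18x + 6
[θ, ∇] f = -6x^2 + 12x - 6
([E_{2}, E_{-1/2}] + [θ, ∇]) f = -6x^2 + 12x - 6
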